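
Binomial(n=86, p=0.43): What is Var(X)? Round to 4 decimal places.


Var = n*p*(1-p) = 86 * 0.43 * 0.57 = 21.0786

21.0786


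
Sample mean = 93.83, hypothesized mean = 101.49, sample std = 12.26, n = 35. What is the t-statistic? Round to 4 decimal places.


t = (xbar - mu0) / (s/sqrt(n))
xbar - mu0 = 93.83 - 101.49 = -7.66
sqrt(35) ≈ 5.91607978
s/sqrt(n) = 12.26 / 5.91607978 ≈ 2.07231823
t = -7.66 / 2.07231823 ≈ -3.696343

-3.6963


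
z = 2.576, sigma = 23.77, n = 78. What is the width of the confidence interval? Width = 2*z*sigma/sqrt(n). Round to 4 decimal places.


width = 2*z*sigma/sqrt(n)
2*z*sigma = 2 * 2.576 * 23.77 = 122.46304
sqrt(78) ≈ 8.831761
width = 122.46304 / 8.831761 ≈ 13.866209

13.8662


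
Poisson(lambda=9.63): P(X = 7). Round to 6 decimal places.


P = e^(-lam) * lam^k / k!
e^(-9.63) ≈ 0.00006572705
lam^k = 9.63^7 ≈ 7680403.022771
k! = 7! = 5040
P = 0.00006572705 * 7680403.022771 / 5040 ≈ 0.100161

0.100161


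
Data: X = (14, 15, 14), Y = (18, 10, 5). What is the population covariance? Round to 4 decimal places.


Cov = (1/n)*sum((xi-xbar)(yi-ybar))
n = 3, xbar = 43/3 ≈ 14.333333, ybar = 33/3 = 11
sum((xi-xbar)(yi-ybar)) = -1
Cov = -1 / 3 = -1/3 ≈ -0.333333

-0.3333


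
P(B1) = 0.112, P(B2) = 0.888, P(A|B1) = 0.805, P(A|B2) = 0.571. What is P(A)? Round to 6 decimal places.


P(A) = P(A|B1)*P(B1) + P(A|B2)*P(B2)
P(A|B1)*P(B1) = 0.805 * 0.112 = 0.09016
P(A|B2)*P(B2) = 0.571 * 0.888 = 0.507048
P(A) = 0.09016 + 0.507048 = 0.597208

0.597208


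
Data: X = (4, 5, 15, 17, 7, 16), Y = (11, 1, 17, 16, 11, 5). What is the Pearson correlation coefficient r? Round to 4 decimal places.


r = sum((xi-xbar)(yi-ybar)) / sqrt(sum((xi-xbar)^2) * sum((yi-ybar)^2))
n = 6, xbar = 64/6 = 32/3 ≈ 10.666667, ybar = 61/6 ≈ 10.166667
Sxy = sum((xi-xbar)(yi-ybar)) = 247/3 ≈ 82.333333
Sxx = sum((xi-xbar)^2) = 532/3 ≈ 177.333333
Syy = sum((yi-ybar)^2) = 1157/6 ≈ 192.833333
sqrt(Sxx*Syy) ≈ 184.921004
r = Sxy / sqrt(Sxx*Syy) = 82.333333 / 184.921004 ≈ 0.445235

0.4452


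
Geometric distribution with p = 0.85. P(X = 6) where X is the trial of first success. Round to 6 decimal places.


P = (1-p)^(k-1) * p
(1-p)^(k-1) = 0.15^5 = 0.0000759375
P = 0.0000759375 * 0.85 ≈ 0.00006454688

0.000065


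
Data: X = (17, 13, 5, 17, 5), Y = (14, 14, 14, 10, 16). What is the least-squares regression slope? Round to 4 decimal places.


b = sum((xi-xbar)(yi-ybar)) / sum((xi-xbar)^2)
n = 5, xbar = 57/5 = 11.4, ybar = 68/5 = 13.6
Sxy = sum((xi-xbar)(yi-ybar)) = -35.2
Sxx = sum((xi-xbar)^2) = 147.2
b = Sxy / Sxx = -11/46 ≈ -0.239130

-0.2391


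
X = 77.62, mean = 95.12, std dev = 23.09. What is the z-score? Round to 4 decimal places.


z = (X - mu) / sigma
X - mu = 77.62 - 95.12 = -17.5
z = -17.5 / 23.09 = -1750/2309 ≈ -0.757904

-0.7579


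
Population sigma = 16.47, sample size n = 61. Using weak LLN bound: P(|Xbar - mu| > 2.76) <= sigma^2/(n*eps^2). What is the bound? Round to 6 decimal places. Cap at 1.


bound = min(1, sigma^2/(n*eps^2))
sigma^2 = 16.47^2 = 271.2609
n*eps^2 = 61 * 2.76^2 = 61 * 7.6176 = 464.6736
sigma^2/(n*eps^2) = 271.2609 / 464.6736 = 4941/8464 ≈ 0.58376654

0.583767


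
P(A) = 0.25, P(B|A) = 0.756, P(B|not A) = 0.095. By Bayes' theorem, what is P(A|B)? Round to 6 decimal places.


P(A|B) = P(B|A)*P(A) / P(B), P(B) = P(B|A)*P(A) + P(B|not A)*P(not A)
P(B|A)*P(A) = 0.756 * 0.25 = 0.189
P(B|not A)*P(not A) = 0.095 * 0.75 = 0.07125
P(B) = 0.189 + 0.07125 = 0.26025
P(A|B) = 0.189 / 0.26025 = 252/347 ≈ 0.72622478

0.726225


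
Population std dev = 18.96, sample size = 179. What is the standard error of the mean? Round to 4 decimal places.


SE = sigma / sqrt(n)
sqrt(179) ≈ 13.379088
SE = 18.96 / 13.379088 ≈ 1.417137

1.4171


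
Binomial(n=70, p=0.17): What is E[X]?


E[X] = n*p = 70 * 0.17 = 11.9

11.9


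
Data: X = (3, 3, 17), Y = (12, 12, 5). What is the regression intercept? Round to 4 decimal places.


a = ybar - b*xbar, where b = sum((xi-xbar)(yi-ybar)) / sum((xi-xbar)^2)
n = 3, xbar = 23/3 ≈ 7.666667, ybar = 29/3 ≈ 9.666667
Sxy = sum((xi-xbar)(yi-ybar)) = -196/3 ≈ -65.333333
Sxx = sum((xi-xbar)^2) = 392/3 ≈ 130.666667
b = Sxy / Sxx = -0.5
a = 9.666667 - (-0.5) * 7.666667 = 13.5

13.5000


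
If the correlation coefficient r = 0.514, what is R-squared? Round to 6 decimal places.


R^2 = r^2 = (0.514)^2 = 0.264196

0.264196


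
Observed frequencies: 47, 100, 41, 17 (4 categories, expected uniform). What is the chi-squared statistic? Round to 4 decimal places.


chi2 = sum((O-E)^2/E), E = total/4
total = 205, E = 205/4 = 51.25
(47 - 51.25)^2 / 51.25 = 18.0625 / 51.25 = 289/820 ≈ 0.352439
(100 - 51.25)^2 / 51.25 = 2376.5625 / 51.25 = 7605/164 ≈ 46.371951
(41 - 51.25)^2 / 51.25 = 105.0625 / 51.25 = 2.05
(17 - 51.25)^2 / 51.25 = 1173.0625 / 51.25 = 18769/820 ≈ 22.889024
chi2 = 14691/205 ≈ 71.663415

71.6634


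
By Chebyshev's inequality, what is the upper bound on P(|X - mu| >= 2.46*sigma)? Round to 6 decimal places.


P <= 1/k^2
k^2 = 2.46^2 = 6.0516
1/k^2 = 1 / 6.0516 ≈ 0.16524555

0.165246


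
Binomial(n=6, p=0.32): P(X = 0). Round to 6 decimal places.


P = C(n,k) * p^k * (1-p)^(n-k)
C(6,0) = 1
p^k = 0.32^0 = 1
(1-p)^(n-k) = 0.68^6 ≈ 0.09886748
P = 1 * 1 * 0.09886748 ≈ 0.098867

0.098867


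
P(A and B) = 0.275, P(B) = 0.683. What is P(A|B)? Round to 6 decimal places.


P(A|B) = P(A and B) / P(B) = 0.275 / 0.683 = 275/683 ≈ 0.40263543

0.402635


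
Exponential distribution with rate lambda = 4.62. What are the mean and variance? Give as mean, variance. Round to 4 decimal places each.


mean = 1/lam, var = 1/lam^2
mean = 1 / 4.62 = 50/231 ≈ 0.216450
lam^2 = 4.62^2 = 21.3444
var = 1 / 21.3444 ≈ 0.046851

0.2165, 0.0469


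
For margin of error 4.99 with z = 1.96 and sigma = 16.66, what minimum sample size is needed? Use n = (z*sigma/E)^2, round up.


z*sigma/E = 1.96 * 16.66 / 4.99 ≈ 6.543808
(z*sigma/E)^2 ≈ 42.821418
round up: n = 43

43


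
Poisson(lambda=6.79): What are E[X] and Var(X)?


E[X] = Var(X) = lambda = 6.79

6.79, 6.79


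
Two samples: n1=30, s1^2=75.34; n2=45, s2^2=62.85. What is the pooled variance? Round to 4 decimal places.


sp^2 = ((n1-1)*s1^2 + (n2-1)*s2^2)/(n1+n2-2)
(n1-1)*s1^2 = 29 * 75.34 = 2184.86
(n2-1)*s2^2 = 44 * 62.85 = 2765.4
numerator = 2184.86 + 2765.4 = 4950.26
n1+n2-2 = 73
sp^2 = 4950.26 / 73 = 247513/3650 ≈ 67.811781

67.8118


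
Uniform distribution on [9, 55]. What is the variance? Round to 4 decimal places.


Var = (b-a)^2 / 12
(b-a)^2 = (55 - 9)^2 = 2116
Var = 2116/12 ≈ 176.333333

176.3333


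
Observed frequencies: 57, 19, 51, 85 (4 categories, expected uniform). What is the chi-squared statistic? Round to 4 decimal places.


chi2 = sum((O-E)^2/E), E = total/4
total = 212, E = 212/4 = 53
(57 - 53)^2 / 53 = 16 / 53 = 16/53 ≈ 0.301887
(19 - 53)^2 / 53 = 1156 / 53 = 1156/53 ≈ 21.811321
(51 - 53)^2 / 53 = 4 / 53 = 4/53 ≈ 0.075472
(85 - 53)^2 / 53 = 1024 / 53 = 1024/53 ≈ 19.320755
chi2 = 2200/53 ≈ 41.509434

41.5094


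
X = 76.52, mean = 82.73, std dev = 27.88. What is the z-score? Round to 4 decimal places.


z = (X - mu) / sigma
X - mu = 76.52 - 82.73 = -6.21
z = -6.21 / 27.88 = -621/2788 ≈ -0.222740

-0.2227


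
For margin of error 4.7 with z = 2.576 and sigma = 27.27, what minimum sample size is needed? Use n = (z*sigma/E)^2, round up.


z*sigma/E = 2.576 * 27.27 / 4.7 ≈ 14.946281
(z*sigma/E)^2 ≈ 223.391311
round up: n = 224

224


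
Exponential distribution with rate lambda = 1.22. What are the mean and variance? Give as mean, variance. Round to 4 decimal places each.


mean = 1/lam, var = 1/lam^2
mean = 1 / 1.22 = 50/61 ≈ 0.819672
lam^2 = 1.22^2 = 1.4884
var = 1 / 1.4884 = 2500/3721 ≈ 0.671862

0.8197, 0.6719


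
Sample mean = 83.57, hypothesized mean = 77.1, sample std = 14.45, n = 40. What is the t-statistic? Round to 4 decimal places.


t = (xbar - mu0) / (s/sqrt(n))
xbar - mu0 = 83.57 - 77.1 = 6.47
sqrt(40) ≈ 6.32455532
s/sqrt(n) = 14.45 / 6.32455532 ≈ 2.28474561
t = 6.47 / 2.28474561 ≈ 2.831825

2.8318


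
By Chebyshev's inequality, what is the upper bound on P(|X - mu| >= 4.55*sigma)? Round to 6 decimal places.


P <= 1/k^2
k^2 = 4.55^2 = 20.7025
1/k^2 = 1 / 20.7025 = 400/8281 ≈ 0.04830335

0.048303


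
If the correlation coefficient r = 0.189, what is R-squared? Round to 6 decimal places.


R^2 = r^2 = (0.189)^2 = 0.035721

0.035721


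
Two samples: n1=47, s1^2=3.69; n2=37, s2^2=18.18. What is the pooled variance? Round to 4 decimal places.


sp^2 = ((n1-1)*s1^2 + (n2-1)*s2^2)/(n1+n2-2)
(n1-1)*s1^2 = 46 * 3.69 = 169.74
(n2-1)*s2^2 = 36 * 18.18 = 654.48
numerator = 169.74 + 654.48 = 824.22
n1+n2-2 = 82
sp^2 = 824.22 / 82 = 41211/4100 ≈ 10.051463

10.0515


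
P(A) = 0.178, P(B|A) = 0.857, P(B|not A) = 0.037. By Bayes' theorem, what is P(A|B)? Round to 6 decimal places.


P(A|B) = P(B|A)*P(A) / P(B), P(B) = P(B|A)*P(A) + P(B|not A)*P(not A)
P(B|A)*P(A) = 0.857 * 0.178 = 0.152546
P(B|not A)*P(not A) = 0.037 * 0.822 = 0.030414
P(B) = 0.152546 + 0.030414 = 0.18296
P(A|B) = 0.152546 / 0.18296 ≈ 0.83376694

0.833767


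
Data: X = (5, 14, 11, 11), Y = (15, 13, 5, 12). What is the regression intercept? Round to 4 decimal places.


a = ybar - b*xbar, where b = sum((xi-xbar)(yi-ybar)) / sum((xi-xbar)^2)
n = 4, xbar = 41/4 = 10.25, ybar = 45/4 = 11.25
Sxy = sum((xi-xbar)(yi-ybar)) = -17.25
Sxx = sum((xi-xbar)^2) = 42.75
b = Sxy / Sxx = -23/57 ≈ -0.403509
a = 11.25 - (-0.403509) * 10.25 = 877/57 ≈ 15.385965

15.3860


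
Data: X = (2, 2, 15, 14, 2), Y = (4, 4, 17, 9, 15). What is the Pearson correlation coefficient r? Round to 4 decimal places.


r = sum((xi-xbar)(yi-ybar)) / sqrt(sum((xi-xbar)^2) * sum((yi-ybar)^2))
n = 5, xbar = 35/5 = 7, ybar = 49/5 = 9.8
Sxy = sum((xi-xbar)(yi-ybar)) = 84
Sxx = sum((xi-xbar)^2) = 188
Syy = sum((yi-ybar)^2) = 146.8
sqrt(Sxx*Syy) ≈ 166.127662
r = Sxy / sqrt(Sxx*Syy) = 84 / 166.127662 ≈ 0.505635

0.5056


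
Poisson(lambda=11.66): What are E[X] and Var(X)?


E[X] = Var(X) = lambda = 11.66

11.66, 11.66


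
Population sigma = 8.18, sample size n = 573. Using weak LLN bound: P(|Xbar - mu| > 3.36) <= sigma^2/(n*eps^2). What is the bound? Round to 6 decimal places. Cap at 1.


bound = min(1, sigma^2/(n*eps^2))
sigma^2 = 8.18^2 = 66.9124
n*eps^2 = 573 * 3.36^2 = 573 * 11.2896 = 6468.9408
sigma^2/(n*eps^2) = 66.9124 / 6468.9408 ≈ 0.01034364

0.010344


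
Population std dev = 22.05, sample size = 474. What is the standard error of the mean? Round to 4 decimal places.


SE = sigma / sqrt(n)
sqrt(474) ≈ 21.771541
SE = 22.05 / 21.771541 ≈ 1.012790

1.0128


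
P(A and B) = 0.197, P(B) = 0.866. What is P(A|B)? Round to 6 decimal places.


P(A|B) = P(A and B) / P(B) = 0.197 / 0.866 = 197/866 ≈ 0.22748268

0.227483


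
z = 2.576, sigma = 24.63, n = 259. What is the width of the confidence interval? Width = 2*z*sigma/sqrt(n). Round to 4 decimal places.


width = 2*z*sigma/sqrt(n)
2*z*sigma = 2 * 2.576 * 24.63 = 126.89376
sqrt(259) ≈ 16.093477
width = 126.89376 / 16.093477 ≈ 7.884795

7.8848


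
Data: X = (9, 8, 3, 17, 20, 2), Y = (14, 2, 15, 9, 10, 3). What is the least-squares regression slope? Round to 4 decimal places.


b = sum((xi-xbar)(yi-ybar)) / sum((xi-xbar)^2)
n = 6, xbar = 59/6 ≈ 9.833333, ybar = 53/6 ≈ 8.833333
Sxy = sum((xi-xbar)(yi-ybar)) = 149/6 ≈ 24.833333
Sxx = sum((xi-xbar)^2) = 1601/6 ≈ 266.833333
b = Sxy / Sxx = 149/1601 ≈ 0.093067

0.0931


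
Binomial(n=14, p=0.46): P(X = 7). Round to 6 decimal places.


P = C(n,k) * p^k * (1-p)^(n-k)
C(14,7) = 3432
p^k = 0.46^7 ≈ 0.004358177
(1-p)^(n-k) = 0.54^7 ≈ 0.01338925
P = 3432 * 0.004358177 * 0.01338925 ≈ 0.200267

0.200267


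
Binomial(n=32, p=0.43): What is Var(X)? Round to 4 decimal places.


Var = n*p*(1-p) = 32 * 0.43 * 0.57 = 7.8432

7.8432


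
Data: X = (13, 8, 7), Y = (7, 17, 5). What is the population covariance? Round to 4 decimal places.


Cov = (1/n)*sum((xi-xbar)(yi-ybar))
n = 3, xbar = 28/3 ≈ 9.333333, ybar = 29/3 ≈ 9.666667
sum((xi-xbar)(yi-ybar)) = -26/3 ≈ -8.666667
Cov = -8.666667 / 3 = -26/9 ≈ -2.888889

-2.8889


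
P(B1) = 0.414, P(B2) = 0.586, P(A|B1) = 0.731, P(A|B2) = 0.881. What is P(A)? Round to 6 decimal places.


P(A) = P(A|B1)*P(B1) + P(A|B2)*P(B2)
P(A|B1)*P(B1) = 0.731 * 0.414 = 0.302634
P(A|B2)*P(B2) = 0.881 * 0.586 = 0.516266
P(A) = 0.302634 + 0.516266 = 0.8189

0.818900


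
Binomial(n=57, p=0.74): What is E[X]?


E[X] = n*p = 57 * 0.74 = 42.18

42.18


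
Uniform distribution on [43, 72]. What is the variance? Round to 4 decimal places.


Var = (b-a)^2 / 12
(b-a)^2 = (72 - 43)^2 = 841
Var = 841/12 ≈ 70.083333

70.0833


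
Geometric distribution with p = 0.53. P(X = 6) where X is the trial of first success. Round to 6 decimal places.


P = (1-p)^(k-1) * p
(1-p)^(k-1) = 0.47^5 ≈ 0.02293450
P = 0.02293450 * 0.53 ≈ 0.01215529

0.012155


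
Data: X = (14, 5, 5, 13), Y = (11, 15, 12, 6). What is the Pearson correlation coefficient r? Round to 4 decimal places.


r = sum((xi-xbar)(yi-ybar)) / sqrt(sum((xi-xbar)^2) * sum((yi-ybar)^2))
n = 4, xbar = 37/4 = 9.25, ybar = 44/4 = 11
Sxy = sum((xi-xbar)(yi-ybar)) = -40
Sxx = sum((xi-xbar)^2) = 72.75
Syy = sum((yi-ybar)^2) = 42
sqrt(Sxx*Syy) ≈ 55.276577
r = Sxy / sqrt(Sxx*Syy) = -40 / 55.276577 ≈ -0.723634

-0.7236


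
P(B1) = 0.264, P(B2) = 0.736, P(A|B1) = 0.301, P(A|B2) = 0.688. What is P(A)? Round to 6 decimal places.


P(A) = P(A|B1)*P(B1) + P(A|B2)*P(B2)
P(A|B1)*P(B1) = 0.301 * 0.264 = 0.079464
P(A|B2)*P(B2) = 0.688 * 0.736 = 0.506368
P(A) = 0.079464 + 0.506368 = 0.585832

0.585832


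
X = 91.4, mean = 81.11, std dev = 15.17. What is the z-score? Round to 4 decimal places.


z = (X - mu) / sigma
X - mu = 91.4 - 81.11 = 10.29
z = 10.29 / 15.17 = 1029/1517 ≈ 0.678312

0.6783


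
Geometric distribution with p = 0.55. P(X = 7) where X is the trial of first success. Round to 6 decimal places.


P = (1-p)^(k-1) * p
(1-p)^(k-1) = 0.45^6 ≈ 0.008303766
P = 0.008303766 * 0.55 ≈ 0.004567071

0.004567


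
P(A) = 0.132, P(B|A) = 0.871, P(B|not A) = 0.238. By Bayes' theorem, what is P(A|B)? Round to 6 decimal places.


P(A|B) = P(B|A)*P(A) / P(B), P(B) = P(B|A)*P(A) + P(B|not A)*P(not A)
P(B|A)*P(A) = 0.871 * 0.132 = 0.114972
P(B|not A)*P(not A) = 0.238 * 0.868 = 0.206584
P(B) = 0.114972 + 0.206584 = 0.321556
P(A|B) = 0.114972 / 0.321556 ≈ 0.35754892

0.357549


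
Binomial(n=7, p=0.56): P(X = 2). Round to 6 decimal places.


P = C(n,k) * p^k * (1-p)^(n-k)
C(7,2) = 21
p^k = 0.56^2 = 0.3136
(1-p)^(n-k) = 0.44^5 ≈ 0.01649162
P = 21 * 0.3136 * 0.01649162 ≈ 0.108607

0.108607


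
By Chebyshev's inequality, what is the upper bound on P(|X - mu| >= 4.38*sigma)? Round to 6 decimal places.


P <= 1/k^2
k^2 = 4.38^2 = 19.1844
1/k^2 = 1 / 19.1844 ≈ 0.05212569

0.052126


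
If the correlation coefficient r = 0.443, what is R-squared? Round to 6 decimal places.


R^2 = r^2 = (0.443)^2 = 0.196249

0.196249


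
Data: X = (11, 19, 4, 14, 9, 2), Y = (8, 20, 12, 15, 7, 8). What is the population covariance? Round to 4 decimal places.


Cov = (1/n)*sum((xi-xbar)(yi-ybar))
n = 6, xbar = 59/6 ≈ 9.833333, ybar = 70/6 = 35/3 ≈ 11.666667
sum((xi-xbar)(yi-ybar)) = 350/3 ≈ 116.666667
Cov = 116.666667 / 6 = 175/9 ≈ 19.444444

19.4444


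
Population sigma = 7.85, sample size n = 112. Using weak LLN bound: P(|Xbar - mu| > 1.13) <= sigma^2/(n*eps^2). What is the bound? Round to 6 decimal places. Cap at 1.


bound = min(1, sigma^2/(n*eps^2))
sigma^2 = 7.85^2 = 61.6225
n*eps^2 = 112 * 1.13^2 = 112 * 1.2769 = 143.0128
sigma^2/(n*eps^2) = 61.6225 / 143.0128 ≈ 0.43088800

0.430888


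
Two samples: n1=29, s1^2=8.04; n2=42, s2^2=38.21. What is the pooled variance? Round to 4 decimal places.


sp^2 = ((n1-1)*s1^2 + (n2-1)*s2^2)/(n1+n2-2)
(n1-1)*s1^2 = 28 * 8.04 = 225.12
(n2-1)*s2^2 = 41 * 38.21 = 1566.61
numerator = 225.12 + 1566.61 = 1791.73
n1+n2-2 = 69
sp^2 = 1791.73 / 69 = 179173/6900 ≈ 25.967101

25.9671


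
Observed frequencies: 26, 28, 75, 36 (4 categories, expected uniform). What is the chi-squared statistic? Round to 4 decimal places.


chi2 = sum((O-E)^2/E), E = total/4
total = 165, E = 165/4 = 41.25
(26 - 41.25)^2 / 41.25 = 232.5625 / 41.25 = 3721/660 ≈ 5.637879
(28 - 41.25)^2 / 41.25 = 175.5625 / 41.25 = 2809/660 ≈ 4.256061
(75 - 41.25)^2 / 41.25 = 1139.0625 / 41.25 = 1215/44 ≈ 27.613636
(36 - 41.25)^2 / 41.25 = 27.5625 / 41.25 = 147/220 ≈ 0.668182
chi2 = 6299/165 ≈ 38.175758

38.1758


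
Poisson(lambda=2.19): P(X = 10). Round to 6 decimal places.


P = e^(-lam) * lam^k / k!
e^(-2.19) ≈ 0.1119167
lam^k = 2.19^10 ≈ 2537.705076
k! = 10! = 3628800
P = 0.1119167 * 2537.705076 / 3628800 ≈ 0.000078

0.000078


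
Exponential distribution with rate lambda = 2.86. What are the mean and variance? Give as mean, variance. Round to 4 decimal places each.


mean = 1/lam, var = 1/lam^2
mean = 1 / 2.86 = 50/143 ≈ 0.349650
lam^2 = 2.86^2 = 8.1796
var = 1 / 8.1796 ≈ 0.122255

0.3497, 0.1223


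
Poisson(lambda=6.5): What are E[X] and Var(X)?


E[X] = Var(X) = lambda = 6.5

6.5, 6.5


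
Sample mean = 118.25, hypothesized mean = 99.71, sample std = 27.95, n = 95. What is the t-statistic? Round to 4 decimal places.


t = (xbar - mu0) / (s/sqrt(n))
xbar - mu0 = 118.25 - 99.71 = 18.54
sqrt(95) ≈ 9.74679434
s/sqrt(n) = 27.95 / 9.74679434 ≈ 2.86760949
t = 18.54 / 2.86760949 ≈ 6.465315

6.4653


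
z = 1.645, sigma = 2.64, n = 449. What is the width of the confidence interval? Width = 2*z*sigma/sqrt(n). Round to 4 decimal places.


width = 2*z*sigma/sqrt(n)
2*z*sigma = 2 * 1.645 * 2.64 = 8.6856
sqrt(449) ≈ 21.189620
width = 8.6856 / 21.189620 ≈ 0.409899

0.4099


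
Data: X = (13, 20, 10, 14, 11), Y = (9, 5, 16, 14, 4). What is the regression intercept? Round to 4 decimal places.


a = ybar - b*xbar, where b = sum((xi-xbar)(yi-ybar)) / sum((xi-xbar)^2)
n = 5, xbar = 68/5 = 13.6, ybar = 48/5 = 9.6
Sxy = sum((xi-xbar)(yi-ybar)) = -35.8
Sxx = sum((xi-xbar)^2) = 61.2
b = Sxy / Sxx = -179/306 ≈ -0.584967
a = 9.6 - (-0.584967) * 13.6 = 158/9 ≈ 17.555556

17.5556


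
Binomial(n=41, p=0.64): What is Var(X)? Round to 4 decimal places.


Var = n*p*(1-p) = 41 * 0.64 * 0.36 = 9.4464

9.4464


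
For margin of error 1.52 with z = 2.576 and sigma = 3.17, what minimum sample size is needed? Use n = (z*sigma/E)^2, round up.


z*sigma/E = 2.576 * 3.17 / 1.52 = 51037/9500 ≈ 5.372316
(z*sigma/E)^2 ≈ 28.861777
round up: n = 29

29


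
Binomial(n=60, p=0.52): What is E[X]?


E[X] = n*p = 60 * 0.52 = 31.2

31.2


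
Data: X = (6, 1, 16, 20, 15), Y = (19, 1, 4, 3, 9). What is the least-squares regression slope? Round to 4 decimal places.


b = sum((xi-xbar)(yi-ybar)) / sum((xi-xbar)^2)
n = 5, xbar = 58/5 = 11.6, ybar = 36/5 = 7.2
Sxy = sum((xi-xbar)(yi-ybar)) = -43.6
Sxx = sum((xi-xbar)^2) = 245.2
b = Sxy / Sxx = -109/613 ≈ -0.177814

-0.1778


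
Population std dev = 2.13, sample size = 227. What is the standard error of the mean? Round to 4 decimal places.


SE = sigma / sqrt(n)
sqrt(227) ≈ 15.066519
SE = 2.13 / 15.066519 ≈ 0.141373

0.1414


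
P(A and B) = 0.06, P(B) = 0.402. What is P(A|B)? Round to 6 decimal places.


P(A|B) = P(A and B) / P(B) = 0.06 / 0.402 = 10/67 ≈ 0.14925373

0.149254


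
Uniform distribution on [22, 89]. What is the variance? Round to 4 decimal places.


Var = (b-a)^2 / 12
(b-a)^2 = (89 - 22)^2 = 4489
Var = 4489/12 ≈ 374.083333

374.0833


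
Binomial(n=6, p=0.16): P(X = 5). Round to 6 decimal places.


P = C(n,k) * p^k * (1-p)^(n-k)
C(6,5) = 6
p^k = 0.16^5 = 0.0001048576
(1-p)^(n-k) = 0.84^1 = 0.84
P = 6 * 0.0001048576 * 0.84 ≈ 0.000528

0.000528


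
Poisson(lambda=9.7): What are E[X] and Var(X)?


E[X] = Var(X) = lambda = 9.7

9.7, 9.7


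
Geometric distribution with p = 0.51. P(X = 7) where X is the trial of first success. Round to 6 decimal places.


P = (1-p)^(k-1) * p
(1-p)^(k-1) = 0.49^6 ≈ 0.01384129
P = 0.01384129 * 0.51 ≈ 0.007059056

0.007059


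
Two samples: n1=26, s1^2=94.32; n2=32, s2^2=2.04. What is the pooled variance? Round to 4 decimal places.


sp^2 = ((n1-1)*s1^2 + (n2-1)*s2^2)/(n1+n2-2)
(n1-1)*s1^2 = 25 * 94.32 = 2358
(n2-1)*s2^2 = 31 * 2.04 = 63.24
numerator = 2358 + 63.24 = 2421.24
n1+n2-2 = 56
sp^2 = 2421.24 / 56 = 60531/1400 ≈ 43.236429

43.2364


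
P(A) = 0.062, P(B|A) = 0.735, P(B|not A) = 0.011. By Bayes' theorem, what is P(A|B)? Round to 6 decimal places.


P(A|B) = P(B|A)*P(A) / P(B), P(B) = P(B|A)*P(A) + P(B|not A)*P(not A)
P(B|A)*P(A) = 0.735 * 0.062 = 0.04557
P(B|not A)*P(not A) = 0.011 * 0.938 = 0.010318
P(B) = 0.04557 + 0.010318 = 0.055888
P(A|B) = 0.04557 / 0.055888 = 3255/3992 ≈ 0.81538076

0.815381


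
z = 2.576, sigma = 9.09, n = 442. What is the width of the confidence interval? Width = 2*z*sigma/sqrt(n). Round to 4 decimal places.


width = 2*z*sigma/sqrt(n)
2*z*sigma = 2 * 2.576 * 9.09 = 46.83168
sqrt(442) ≈ 21.023796
width = 46.83168 / 21.023796 ≈ 2.227556

2.2276


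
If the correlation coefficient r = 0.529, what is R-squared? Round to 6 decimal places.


R^2 = r^2 = (0.529)^2 = 0.279841

0.279841


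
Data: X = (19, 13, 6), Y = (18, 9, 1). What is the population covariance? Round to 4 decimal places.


Cov = (1/n)*sum((xi-xbar)(yi-ybar))
n = 3, xbar = 38/3 ≈ 12.666667, ybar = 28/3 ≈ 9.333333
sum((xi-xbar)(yi-ybar)) = 331/3 ≈ 110.333333
Cov = 110.333333 / 3 = 331/9 ≈ 36.777778

36.7778


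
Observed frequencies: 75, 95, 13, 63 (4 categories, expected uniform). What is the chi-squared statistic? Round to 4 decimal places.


chi2 = sum((O-E)^2/E), E = total/4
total = 246, E = 246/4 = 61.5
(75 - 61.5)^2 / 61.5 = 182.25 / 61.5 = 243/82 ≈ 2.963415
(95 - 61.5)^2 / 61.5 = 1122.25 / 61.5 = 4489/246 ≈ 18.247967
(13 - 61.5)^2 / 61.5 = 2352.25 / 61.5 = 9409/246 ≈ 38.247967
(63 - 61.5)^2 / 61.5 = 2.25 / 61.5 = 3/82 ≈ 0.036585
chi2 = 7318/123 ≈ 59.495935

59.4959


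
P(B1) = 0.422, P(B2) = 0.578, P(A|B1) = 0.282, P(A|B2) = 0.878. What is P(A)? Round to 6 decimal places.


P(A) = P(A|B1)*P(B1) + P(A|B2)*P(B2)
P(A|B1)*P(B1) = 0.282 * 0.422 = 0.119004
P(A|B2)*P(B2) = 0.878 * 0.578 = 0.507484
P(A) = 0.119004 + 0.507484 = 0.626488

0.626488


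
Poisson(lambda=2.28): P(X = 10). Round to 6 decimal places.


P = e^(-lam) * lam^k / k!
e^(-2.28) ≈ 0.1022842
lam^k = 2.28^10 ≈ 3796.194626
k! = 10! = 3628800
P = 0.1022842 * 3796.194626 / 3628800 ≈ 0.000107

0.000107


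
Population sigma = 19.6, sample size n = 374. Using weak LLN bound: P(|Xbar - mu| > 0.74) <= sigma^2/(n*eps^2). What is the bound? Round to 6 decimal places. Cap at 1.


bound = min(1, sigma^2/(n*eps^2))
sigma^2 = 19.6^2 = 384.16
n*eps^2 = 374 * 0.74^2 = 374 * 0.5476 = 204.8024
sigma^2/(n*eps^2) = 384.16 / 204.8024 ≈ 1.87575927
this exceeds 1, so the bound is capped at 1

1.000000


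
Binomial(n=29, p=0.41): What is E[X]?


E[X] = n*p = 29 * 0.41 = 11.89

11.89


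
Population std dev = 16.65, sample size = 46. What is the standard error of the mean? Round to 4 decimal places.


SE = sigma / sqrt(n)
sqrt(46) ≈ 6.782330
SE = 16.65 / 6.782330 ≈ 2.454909

2.4549


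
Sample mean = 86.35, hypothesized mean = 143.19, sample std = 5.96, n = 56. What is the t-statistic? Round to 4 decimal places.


t = (xbar - mu0) / (s/sqrt(n))
xbar - mu0 = 86.35 - 143.19 = -56.84
sqrt(56) ≈ 7.48331477
s/sqrt(n) = 5.96 / 7.48331477 ≈ 0.79643850
t = -56.84 / 0.79643850 ≈ -71.367720

-71.3677


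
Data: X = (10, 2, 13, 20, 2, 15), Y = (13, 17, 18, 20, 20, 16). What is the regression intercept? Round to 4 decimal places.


a = ybar - b*xbar, where b = sum((xi-xbar)(yi-ybar)) / sum((xi-xbar)^2)
n = 6, xbar = 62/6 = 31/3 ≈ 10.333333, ybar = 104/6 = 52/3 ≈ 17.333333
Sxy = sum((xi-xbar)(yi-ybar)) = 10/3 ≈ 3.333333
Sxx = sum((xi-xbar)^2) = 784/3 ≈ 261.333333
b = Sxy / Sxx = 5/392 ≈ 0.012755
a = 17.333333 - 0.012755 * 10.333333 = 6743/392 ≈ 17.201531

17.2015


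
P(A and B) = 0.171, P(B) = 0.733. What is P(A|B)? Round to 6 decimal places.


P(A|B) = P(A and B) / P(B) = 0.171 / 0.733 = 171/733 ≈ 0.23328786

0.233288


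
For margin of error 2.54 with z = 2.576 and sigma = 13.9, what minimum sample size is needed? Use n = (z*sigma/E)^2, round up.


z*sigma/E = 2.576 * 13.9 / 2.54 = 44758/3175 ≈ 14.097008
(z*sigma/E)^2 ≈ 198.725631
round up: n = 199

199


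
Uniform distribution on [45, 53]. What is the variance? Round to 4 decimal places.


Var = (b-a)^2 / 12
(b-a)^2 = (53 - 45)^2 = 64
Var = 64/12 ≈ 5.333333

5.3333


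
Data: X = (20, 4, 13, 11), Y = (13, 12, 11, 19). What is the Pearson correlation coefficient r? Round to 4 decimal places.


r = sum((xi-xbar)(yi-ybar)) / sqrt(sum((xi-xbar)^2) * sum((yi-ybar)^2))
n = 4, xbar = 48/4 = 12, ybar = 55/4 = 13.75
Sxy = sum((xi-xbar)(yi-ybar)) = 0
Sxx = sum((xi-xbar)^2) = 130
Syy = sum((yi-ybar)^2) = 38.75
sqrt(Sxx*Syy) ≈ 70.975348
r = Sxy / sqrt(Sxx*Syy) = 0 / 70.975348 ≈ 0.000000

0.0000


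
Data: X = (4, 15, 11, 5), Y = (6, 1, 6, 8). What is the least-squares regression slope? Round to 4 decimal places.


b = sum((xi-xbar)(yi-ybar)) / sum((xi-xbar)^2)
n = 4, xbar = 35/4 = 8.75, ybar = 21/4 = 5.25
Sxy = sum((xi-xbar)(yi-ybar)) = -38.75
Sxx = sum((xi-xbar)^2) = 80.75
b = Sxy / Sxx = -155/323 ≈ -0.479876

-0.4799


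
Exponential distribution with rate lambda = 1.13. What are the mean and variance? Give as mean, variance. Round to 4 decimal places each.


mean = 1/lam, var = 1/lam^2
mean = 1 / 1.13 = 100/113 ≈ 0.884956
lam^2 = 1.13^2 = 1.2769
var = 1 / 1.2769 ≈ 0.783147

0.8850, 0.7831


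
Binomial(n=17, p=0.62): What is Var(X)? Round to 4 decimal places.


Var = n*p*(1-p) = 17 * 0.62 * 0.38 = 4.0052

4.0052


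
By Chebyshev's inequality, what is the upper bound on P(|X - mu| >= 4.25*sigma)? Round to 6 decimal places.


P <= 1/k^2
k^2 = 4.25^2 = 18.0625
1/k^2 = 1 / 18.0625 = 16/289 ≈ 0.05536332

0.055363


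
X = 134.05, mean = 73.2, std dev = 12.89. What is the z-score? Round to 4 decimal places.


z = (X - mu) / sigma
X - mu = 134.05 - 73.2 = 60.85
z = 60.85 / 12.89 = 6085/1289 ≈ 4.720714

4.7207


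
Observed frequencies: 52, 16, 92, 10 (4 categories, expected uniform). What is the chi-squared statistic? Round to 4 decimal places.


chi2 = sum((O-E)^2/E), E = total/4
total = 170, E = 170/4 = 42.5
(52 - 42.5)^2 / 42.5 = 90.25 / 42.5 = 361/170 ≈ 2.123529
(16 - 42.5)^2 / 42.5 = 702.25 / 42.5 = 2809/170 ≈ 16.523529
(92 - 42.5)^2 / 42.5 = 2450.25 / 42.5 = 9801/170 ≈ 57.652941
(10 - 42.5)^2 / 42.5 = 1056.25 / 42.5 = 845/34 ≈ 24.852941
chi2 = 8598/85 ≈ 101.152941

101.1529


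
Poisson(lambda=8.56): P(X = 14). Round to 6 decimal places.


P = e^(-lam) * lam^k / k!
e^(-8.56) ≈ 0.0001916193
lam^k = 8.56^14 ≈ 11340513123055.110282
k! = 14! = 87178291200
P = 0.0001916193 * 11340513123055.110282 / 87178291200 ≈ 0.024927

0.024927


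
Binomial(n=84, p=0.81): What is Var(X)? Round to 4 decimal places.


Var = n*p*(1-p) = 84 * 0.81 * 0.19 = 12.9276

12.9276


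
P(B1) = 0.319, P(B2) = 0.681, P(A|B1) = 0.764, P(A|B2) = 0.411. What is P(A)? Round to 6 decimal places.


P(A) = P(A|B1)*P(B1) + P(A|B2)*P(B2)
P(A|B1)*P(B1) = 0.764 * 0.319 = 0.243716
P(A|B2)*P(B2) = 0.411 * 0.681 = 0.279891
P(A) = 0.243716 + 0.279891 = 0.523607

0.523607


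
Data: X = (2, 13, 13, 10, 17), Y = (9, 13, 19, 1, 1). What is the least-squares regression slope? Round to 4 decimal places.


b = sum((xi-xbar)(yi-ybar)) / sum((xi-xbar)^2)
n = 5, xbar = 55/5 = 11, ybar = 43/5 = 8.6
Sxy = sum((xi-xbar)(yi-ybar)) = -12
Sxx = sum((xi-xbar)^2) = 126
b = Sxy / Sxx = -2/21 ≈ -0.095238

-0.0952


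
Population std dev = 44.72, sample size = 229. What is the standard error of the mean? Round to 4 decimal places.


SE = sigma / sqrt(n)
sqrt(229) ≈ 15.132746
SE = 44.72 / 15.132746 ≈ 2.955181

2.9552


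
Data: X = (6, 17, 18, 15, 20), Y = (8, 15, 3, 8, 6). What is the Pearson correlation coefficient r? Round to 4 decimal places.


r = sum((xi-xbar)(yi-ybar)) / sqrt(sum((xi-xbar)^2) * sum((yi-ybar)^2))
n = 5, xbar = 76/5 = 15.2, ybar = 40/5 = 8
Sxy = sum((xi-xbar)(yi-ybar)) = -11
Sxx = sum((xi-xbar)^2) = 118.8
Syy = sum((yi-ybar)^2) = 78
sqrt(Sxx*Syy) ≈ 96.262142
r = Sxy / sqrt(Sxx*Syy) = -11 / 96.262142 ≈ -0.114271

-0.1143


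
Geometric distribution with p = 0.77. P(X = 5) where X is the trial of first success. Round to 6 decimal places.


P = (1-p)^(k-1) * p
(1-p)^(k-1) = 0.23^4 = 0.00279841
P = 0.00279841 * 0.77 ≈ 0.002154776

0.002155


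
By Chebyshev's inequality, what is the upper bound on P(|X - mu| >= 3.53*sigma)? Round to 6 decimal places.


P <= 1/k^2
k^2 = 3.53^2 = 12.4609
1/k^2 = 1 / 12.4609 ≈ 0.08025103

0.080251


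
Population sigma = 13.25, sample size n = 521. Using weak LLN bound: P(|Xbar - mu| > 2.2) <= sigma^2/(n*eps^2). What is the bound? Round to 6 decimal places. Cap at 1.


bound = min(1, sigma^2/(n*eps^2))
sigma^2 = 13.25^2 = 175.5625
n*eps^2 = 521 * 2.2^2 = 521 * 4.84 = 2521.64
sigma^2/(n*eps^2) = 175.5625 / 2521.64 ≈ 0.06962235

0.069622


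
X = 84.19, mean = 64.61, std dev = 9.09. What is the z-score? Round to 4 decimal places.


z = (X - mu) / sigma
X - mu = 84.19 - 64.61 = 19.58
z = 19.58 / 9.09 = 1958/909 ≈ 2.154015

2.1540


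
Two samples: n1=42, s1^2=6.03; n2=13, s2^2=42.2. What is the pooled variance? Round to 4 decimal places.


sp^2 = ((n1-1)*s1^2 + (n2-1)*s2^2)/(n1+n2-2)
(n1-1)*s1^2 = 41 * 6.03 = 247.23
(n2-1)*s2^2 = 12 * 42.2 = 506.4
numerator = 247.23 + 506.4 = 753.63
n1+n2-2 = 53
sp^2 = 753.63 / 53 = 75363/5300 ≈ 14.219434

14.2194


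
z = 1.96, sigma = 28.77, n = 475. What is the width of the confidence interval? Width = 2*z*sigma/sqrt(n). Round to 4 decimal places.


width = 2*z*sigma/sqrt(n)
2*z*sigma = 2 * 1.96 * 28.77 = 112.7784
sqrt(475) ≈ 21.794495
width = 112.7784 / 21.794495 ≈ 5.174628

5.1746


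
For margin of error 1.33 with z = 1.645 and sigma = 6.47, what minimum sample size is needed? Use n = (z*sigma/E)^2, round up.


z*sigma/E = 1.645 * 6.47 / 1.33 = 30409/3800 ≈ 8.002368
(z*sigma/E)^2 ≈ 64.037900
round up: n = 65

65


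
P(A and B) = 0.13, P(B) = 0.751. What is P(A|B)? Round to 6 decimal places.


P(A|B) = P(A and B) / P(B) = 0.13 / 0.751 = 130/751 ≈ 0.17310253

0.173103


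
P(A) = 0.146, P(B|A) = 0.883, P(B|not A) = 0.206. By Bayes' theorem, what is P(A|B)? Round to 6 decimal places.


P(A|B) = P(B|A)*P(A) / P(B), P(B) = P(B|A)*P(A) + P(B|not A)*P(not A)
P(B|A)*P(A) = 0.883 * 0.146 = 0.128918
P(B|not A)*P(not A) = 0.206 * 0.854 = 0.175924
P(B) = 0.128918 + 0.175924 = 0.304842
P(A|B) = 0.128918 / 0.304842 ≈ 0.42290104

0.422901


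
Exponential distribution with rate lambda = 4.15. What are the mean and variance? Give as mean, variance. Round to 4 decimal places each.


mean = 1/lam, var = 1/lam^2
mean = 1 / 4.15 = 20/83 ≈ 0.240964
lam^2 = 4.15^2 = 17.2225
var = 1 / 17.2225 = 400/6889 ≈ 0.058064

0.2410, 0.0581


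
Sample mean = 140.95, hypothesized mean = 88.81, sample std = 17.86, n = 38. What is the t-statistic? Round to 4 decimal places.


t = (xbar - mu0) / (s/sqrt(n))
xbar - mu0 = 140.95 - 88.81 = 52.14
sqrt(38) ≈ 6.16441400
s/sqrt(n) = 17.86 / 6.16441400 ≈ 2.89727458
t = 52.14 / 2.89727458 ≈ 17.996223

17.9962


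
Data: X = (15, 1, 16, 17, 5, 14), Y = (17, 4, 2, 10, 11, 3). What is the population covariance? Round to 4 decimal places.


Cov = (1/n)*sum((xi-xbar)(yi-ybar))
n = 6, xbar = 68/6 = 34/3 ≈ 11.333333, ybar = 47/6 ≈ 7.833333
sum((xi-xbar)(yi-ybar)) = 76/3 ≈ 25.333333
Cov = 25.333333 / 6 = 38/9 ≈ 4.222222

4.2222


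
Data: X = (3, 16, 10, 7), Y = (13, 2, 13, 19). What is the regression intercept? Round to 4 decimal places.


a = ybar - b*xbar, where b = sum((xi-xbar)(yi-ybar)) / sum((xi-xbar)^2)
n = 4, xbar = 36/4 = 9, ybar = 47/4 = 11.75
Sxy = sum((xi-xbar)(yi-ybar)) = -89
Sxx = sum((xi-xbar)^2) = 90
b = Sxy / Sxx = -89/90 ≈ -0.988889
a = 11.75 - (-0.988889) * 9 = 20.65

20.6500


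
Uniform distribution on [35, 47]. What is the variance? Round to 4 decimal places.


Var = (b-a)^2 / 12
(b-a)^2 = (47 - 35)^2 = 144
Var = 144/12 = 12

12.0000


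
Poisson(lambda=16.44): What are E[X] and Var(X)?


E[X] = Var(X) = lambda = 16.44

16.44, 16.44


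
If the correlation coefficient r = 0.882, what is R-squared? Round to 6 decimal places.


R^2 = r^2 = (0.882)^2 = 0.777924

0.777924


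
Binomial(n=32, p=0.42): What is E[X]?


E[X] = n*p = 32 * 0.42 = 13.44

13.44


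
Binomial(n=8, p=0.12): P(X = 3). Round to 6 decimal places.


P = C(n,k) * p^k * (1-p)^(n-k)
C(8,3) = 56
p^k = 0.12^3 = 0.001728
(1-p)^(n-k) = 0.88^5 ≈ 0.5277319
P = 56 * 0.001728 * 0.5277319 ≈ 0.051068

0.051068


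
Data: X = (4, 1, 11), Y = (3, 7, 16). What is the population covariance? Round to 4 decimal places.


Cov = (1/n)*sum((xi-xbar)(yi-ybar))
n = 3, xbar = 16/3 ≈ 5.333333, ybar = 26/3 ≈ 8.666667
sum((xi-xbar)(yi-ybar)) = 169/3 ≈ 56.333333
Cov = 56.333333 / 3 = 169/9 ≈ 18.777778

18.7778


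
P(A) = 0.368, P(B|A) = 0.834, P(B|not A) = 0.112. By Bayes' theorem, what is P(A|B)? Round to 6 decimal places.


P(A|B) = P(B|A)*P(A) / P(B), P(B) = P(B|A)*P(A) + P(B|not A)*P(not A)
P(B|A)*P(A) = 0.834 * 0.368 = 0.306912
P(B|not A)*P(not A) = 0.112 * 0.632 = 0.070784
P(B) = 0.306912 + 0.070784 = 0.377696
P(A|B) = 0.306912 / 0.377696 ≈ 0.81259002

0.812590


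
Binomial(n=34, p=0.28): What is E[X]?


E[X] = n*p = 34 * 0.28 = 9.52

9.52


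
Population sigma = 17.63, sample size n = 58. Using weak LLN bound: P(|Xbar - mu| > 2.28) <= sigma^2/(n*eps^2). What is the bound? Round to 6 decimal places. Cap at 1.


bound = min(1, sigma^2/(n*eps^2))
sigma^2 = 17.63^2 = 310.8169
n*eps^2 = 58 * 2.28^2 = 58 * 5.1984 = 301.5072
sigma^2/(n*eps^2) = 310.8169 / 301.5072 ≈ 1.03087721
this exceeds 1, so the bound is capped at 1

1.000000


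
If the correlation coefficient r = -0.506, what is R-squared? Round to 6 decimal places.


R^2 = r^2 = (-0.506)^2 = 0.256036

0.256036


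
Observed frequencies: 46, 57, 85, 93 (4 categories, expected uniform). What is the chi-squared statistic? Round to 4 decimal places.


chi2 = sum((O-E)^2/E), E = total/4
total = 281, E = 281/4 = 70.25
(46 - 70.25)^2 / 70.25 = 588.0625 / 70.25 = 9409/1124 ≈ 8.370996
(57 - 70.25)^2 / 70.25 = 175.5625 / 70.25 = 2809/1124 ≈ 2.499110
(85 - 70.25)^2 / 70.25 = 217.5625 / 70.25 = 3481/1124 ≈ 3.096975
(93 - 70.25)^2 / 70.25 = 517.5625 / 70.25 = 8281/1124 ≈ 7.367438
chi2 = 5995/281 ≈ 21.334520

21.3345


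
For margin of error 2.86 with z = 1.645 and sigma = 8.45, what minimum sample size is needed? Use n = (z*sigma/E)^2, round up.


z*sigma/E = 1.645 * 8.45 / 2.86 = 4277/880 ≈ 4.860227
(z*sigma/E)^2 ≈ 23.621809
round up: n = 24

24


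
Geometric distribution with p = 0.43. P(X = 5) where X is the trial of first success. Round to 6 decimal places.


P = (1-p)^(k-1) * p
(1-p)^(k-1) = 0.57^4 ≈ 0.1055600
P = 0.1055600 * 0.43 ≈ 0.04539080

0.045391


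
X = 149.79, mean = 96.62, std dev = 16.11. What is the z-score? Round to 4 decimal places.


z = (X - mu) / sigma
X - mu = 149.79 - 96.62 = 53.17
z = 53.17 / 16.11 = 5317/1611 ≈ 3.300435

3.3004


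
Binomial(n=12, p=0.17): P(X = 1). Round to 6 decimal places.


P = C(n,k) * p^k * (1-p)^(n-k)
C(12,1) = 12
p^k = 0.17^1 = 0.17
(1-p)^(n-k) = 0.83^11 ≈ 0.1287831
P = 12 * 0.17 * 0.1287831 ≈ 0.262718

0.262718


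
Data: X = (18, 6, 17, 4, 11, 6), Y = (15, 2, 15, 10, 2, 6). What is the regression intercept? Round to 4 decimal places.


a = ybar - b*xbar, where b = sum((xi-xbar)(yi-ybar)) / sum((xi-xbar)^2)
n = 6, xbar = 62/6 = 31/3 ≈ 10.333333, ybar = 50/6 = 25/3 ≈ 8.333333
Sxy = sum((xi-xbar)(yi-ybar)) = 355/3 ≈ 118.333333
Sxx = sum((xi-xbar)^2) = 544/3 ≈ 181.333333
b = Sxy / Sxx = 355/544 ≈ 0.652574
a = 8.333333 - 0.652574 * 10.333333 = 865/544 ≈ 1.590074

1.5901


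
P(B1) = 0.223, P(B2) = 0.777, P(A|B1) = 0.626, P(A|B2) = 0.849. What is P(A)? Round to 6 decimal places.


P(A) = P(A|B1)*P(B1) + P(A|B2)*P(B2)
P(A|B1)*P(B1) = 0.626 * 0.223 = 0.139598
P(A|B2)*P(B2) = 0.849 * 0.777 = 0.659673
P(A) = 0.139598 + 0.659673 = 0.799271

0.799271


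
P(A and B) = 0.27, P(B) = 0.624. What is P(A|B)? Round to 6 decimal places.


P(A|B) = P(A and B) / P(B) = 0.27 / 0.624 = 45/104 ≈ 0.43269231

0.432692


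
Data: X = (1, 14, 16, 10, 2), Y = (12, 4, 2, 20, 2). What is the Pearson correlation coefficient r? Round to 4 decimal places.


r = sum((xi-xbar)(yi-ybar)) / sqrt(sum((xi-xbar)^2) * sum((yi-ybar)^2))
n = 5, xbar = 43/5 = 8.6, ybar = 40/5 = 8
Sxy = sum((xi-xbar)(yi-ybar)) = -40
Sxx = sum((xi-xbar)^2) = 187.2
Syy = sum((yi-ybar)^2) = 248
sqrt(Sxx*Syy) ≈ 215.466007
r = Sxy / sqrt(Sxx*Syy) = -40 / 215.466007 ≈ -0.185644

-0.1856


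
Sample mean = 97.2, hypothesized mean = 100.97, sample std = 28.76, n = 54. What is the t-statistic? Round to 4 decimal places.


t = (xbar - mu0) / (s/sqrt(n))
xbar - mu0 = 97.2 - 100.97 = -3.77
sqrt(54) ≈ 7.34846923
s/sqrt(n) = 28.76 / 7.34846923 ≈ 3.91374028
t = -3.77 / 3.91374028 ≈ -0.963273

-0.9633


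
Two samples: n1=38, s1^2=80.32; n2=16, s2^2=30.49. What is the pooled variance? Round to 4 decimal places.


sp^2 = ((n1-1)*s1^2 + (n2-1)*s2^2)/(n1+n2-2)
(n1-1)*s1^2 = 37 * 80.32 = 2971.84
(n2-1)*s2^2 = 15 * 30.49 = 457.35
numerator = 2971.84 + 457.35 = 3429.19
n1+n2-2 = 52
sp^2 = 3429.19 / 52 = 342919/5200 ≈ 65.945962

65.9460


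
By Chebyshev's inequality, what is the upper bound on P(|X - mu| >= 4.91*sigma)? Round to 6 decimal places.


P <= 1/k^2
k^2 = 4.91^2 = 24.1081
1/k^2 = 1 / 24.1081 ≈ 0.04147983

0.041480


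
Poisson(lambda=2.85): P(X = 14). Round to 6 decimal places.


P = e^(-lam) * lam^k / k!
e^(-2.85) ≈ 0.05784432
lam^k = 2.85^14 ≈ 2332534.307185
k! = 14! = 87178291200
P = 0.05784432 * 2332534.307185 / 87178291200 ≈ 0.000002

0.000002


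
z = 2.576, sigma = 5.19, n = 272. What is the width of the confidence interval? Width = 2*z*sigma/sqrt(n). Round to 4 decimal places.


width = 2*z*sigma/sqrt(n)
2*z*sigma = 2 * 2.576 * 5.19 = 26.73888
sqrt(272) ≈ 16.492423
width = 26.73888 / 16.492423 ≈ 1.621283

1.6213


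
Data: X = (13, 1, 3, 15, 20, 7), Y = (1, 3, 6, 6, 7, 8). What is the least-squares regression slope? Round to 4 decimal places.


b = sum((xi-xbar)(yi-ybar)) / sum((xi-xbar)^2)
n = 6, xbar = 59/6 ≈ 9.833333, ybar = 31/6 ≈ 5.166667
Sxy = sum((xi-xbar)(yi-ybar)) = 91/6 ≈ 15.166667
Sxx = sum((xi-xbar)^2) = 1637/6 ≈ 272.833333
b = Sxy / Sxx = 91/1637 ≈ 0.055589

0.0556


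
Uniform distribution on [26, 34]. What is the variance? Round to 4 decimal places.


Var = (b-a)^2 / 12
(b-a)^2 = (34 - 26)^2 = 64
Var = 64/12 ≈ 5.333333

5.3333


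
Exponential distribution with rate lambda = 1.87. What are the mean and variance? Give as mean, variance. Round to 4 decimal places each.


mean = 1/lam, var = 1/lam^2
mean = 1 / 1.87 = 100/187 ≈ 0.534759
lam^2 = 1.87^2 = 3.4969
var = 1 / 3.4969 ≈ 0.285968

0.5348, 0.2860


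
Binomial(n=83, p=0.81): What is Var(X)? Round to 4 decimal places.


Var = n*p*(1-p) = 83 * 0.81 * 0.19 = 12.7737

12.7737


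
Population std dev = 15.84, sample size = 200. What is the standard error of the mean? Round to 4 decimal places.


SE = sigma / sqrt(n)
sqrt(200) ≈ 14.142136
SE = 15.84 / 14.142136 ≈ 1.120057

1.1201


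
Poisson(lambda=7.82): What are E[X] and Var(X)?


E[X] = Var(X) = lambda = 7.82

7.82, 7.82
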